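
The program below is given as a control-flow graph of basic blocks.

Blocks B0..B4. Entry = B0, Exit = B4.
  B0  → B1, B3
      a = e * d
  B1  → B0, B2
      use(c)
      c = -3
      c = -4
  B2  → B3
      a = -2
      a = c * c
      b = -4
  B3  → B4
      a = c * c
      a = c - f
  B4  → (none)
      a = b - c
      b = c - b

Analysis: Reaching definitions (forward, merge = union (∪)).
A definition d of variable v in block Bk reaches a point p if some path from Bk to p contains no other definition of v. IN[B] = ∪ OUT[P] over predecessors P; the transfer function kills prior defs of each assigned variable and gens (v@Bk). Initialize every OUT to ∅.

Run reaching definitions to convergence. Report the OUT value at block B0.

Converged values:
  B0:   IN={a@B0, c@B1}   OUT={a@B0, c@B1}
  B1:   IN={a@B0, c@B1}   OUT={a@B0, c@B1}
  B2:   IN={a@B0, c@B1}   OUT={a@B2, b@B2, c@B1}
  B3:   IN={a@B0, a@B2, b@B2, c@B1}   OUT={a@B3, b@B2, c@B1}
  B4:   IN={a@B3, b@B2, c@B1}   OUT={a@B4, b@B4, c@B1}

Merge at B0 (entry node, so the boundary value {} is joined with the incoming edge(s)): IN[B0] = {} ⊔ OUT[B1] = {a@B0, c@B1}
Applying B0's transfer function to that IN value gives OUT[B0] (row B0 above).

Answer: {a@B0, c@B1}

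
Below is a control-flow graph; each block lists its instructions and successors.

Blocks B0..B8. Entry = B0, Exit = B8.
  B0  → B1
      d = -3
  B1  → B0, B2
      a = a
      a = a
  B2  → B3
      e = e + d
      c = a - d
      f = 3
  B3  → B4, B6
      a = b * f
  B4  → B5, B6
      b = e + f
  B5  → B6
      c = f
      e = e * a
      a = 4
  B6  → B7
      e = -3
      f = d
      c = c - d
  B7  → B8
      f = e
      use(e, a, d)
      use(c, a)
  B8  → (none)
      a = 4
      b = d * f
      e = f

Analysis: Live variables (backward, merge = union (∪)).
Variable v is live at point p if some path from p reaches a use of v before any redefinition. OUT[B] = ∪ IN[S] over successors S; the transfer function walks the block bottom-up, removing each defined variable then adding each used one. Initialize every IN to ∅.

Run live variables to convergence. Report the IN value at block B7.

Per-block solution:
  B0:  IN={a, b, e}  OUT={a, b, d, e}
  B1:  IN={a, b, d, e}  OUT={a, b, d, e}
  B2:  IN={a, b, d, e}  OUT={b, c, d, e, f}
  B3:  IN={b, c, d, e, f}  OUT={a, c, d, e, f}
  B4:  IN={a, c, d, e, f}  OUT={a, c, d, e, f}
  B5:  IN={a, d, e, f}  OUT={a, c, d}
  B6:  IN={a, c, d}  OUT={a, c, d, e}
  B7:  IN={a, c, d, e}  OUT={d, f}
  B8:  IN={d, f}  OUT={}

Merge at B7: OUT[B7] = IN[B8] = {d, f}
Applying B7's transfer function to that OUT value gives IN[B7] (row B7 above).

Answer: {a, c, d, e}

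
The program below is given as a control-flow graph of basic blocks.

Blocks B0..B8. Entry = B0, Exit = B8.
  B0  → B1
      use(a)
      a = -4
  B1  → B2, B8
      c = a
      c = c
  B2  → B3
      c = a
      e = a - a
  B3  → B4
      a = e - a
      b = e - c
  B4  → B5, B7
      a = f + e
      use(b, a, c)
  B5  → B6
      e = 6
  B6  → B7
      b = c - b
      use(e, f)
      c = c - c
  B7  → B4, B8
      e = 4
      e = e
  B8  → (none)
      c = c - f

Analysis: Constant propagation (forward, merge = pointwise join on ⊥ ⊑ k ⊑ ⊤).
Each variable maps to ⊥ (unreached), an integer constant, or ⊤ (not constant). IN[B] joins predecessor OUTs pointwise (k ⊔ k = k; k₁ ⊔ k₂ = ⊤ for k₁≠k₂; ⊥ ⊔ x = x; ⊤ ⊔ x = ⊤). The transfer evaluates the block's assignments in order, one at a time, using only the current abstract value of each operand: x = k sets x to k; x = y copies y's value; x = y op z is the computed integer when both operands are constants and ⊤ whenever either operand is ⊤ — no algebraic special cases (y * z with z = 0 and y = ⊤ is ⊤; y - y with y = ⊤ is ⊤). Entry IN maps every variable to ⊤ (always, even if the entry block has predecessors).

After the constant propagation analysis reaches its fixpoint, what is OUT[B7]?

Per-block solution:
  B0:   IN=(all ⊤)   OUT={a:-4; rest ⊤}
  B1:   IN={a:-4; rest ⊤}   OUT={a:-4, c:-4; rest ⊤}
  B2:   IN={a:-4, c:-4; rest ⊤}   OUT={a:-4, c:-4, e:0; rest ⊤}
  B3:   IN={a:-4, c:-4, e:0; rest ⊤}   OUT={a:4, b:4, c:-4, e:0; rest ⊤}
  B4:   IN=(all ⊤)   OUT=(all ⊤)
  B5:   IN=(all ⊤)   OUT={e:6; rest ⊤}
  B6:   IN={e:6; rest ⊤}   OUT={e:6; rest ⊤}
  B7:   IN=(all ⊤)   OUT={e:4; rest ⊤}
  B8:   IN=(all ⊤)   OUT=(all ⊤)

Merge at B7: IN[B7] = OUT[B4] ⊔ OUT[B6] = {a: ⊤, b: ⊤, c: ⊤, d: ⊤, e: ⊤, f: ⊤}
Applying B7's transfer function to that IN value gives OUT[B7] (row B7 above).

Answer: {a: ⊤, b: ⊤, c: ⊤, d: ⊤, e: 4, f: ⊤}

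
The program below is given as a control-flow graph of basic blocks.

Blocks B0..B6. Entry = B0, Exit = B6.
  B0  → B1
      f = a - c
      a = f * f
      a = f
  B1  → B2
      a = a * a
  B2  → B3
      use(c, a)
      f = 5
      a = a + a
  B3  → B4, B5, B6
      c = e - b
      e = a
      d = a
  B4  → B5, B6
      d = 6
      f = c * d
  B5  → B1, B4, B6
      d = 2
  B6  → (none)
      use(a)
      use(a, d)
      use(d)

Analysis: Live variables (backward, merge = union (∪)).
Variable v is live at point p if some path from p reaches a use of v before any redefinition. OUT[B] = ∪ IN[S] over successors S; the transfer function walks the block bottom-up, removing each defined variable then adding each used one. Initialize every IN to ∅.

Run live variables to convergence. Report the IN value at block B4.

Answer: {a, b, c, e}

Derivation:
Per-block solution:
  B0: | IN={a, b, c, e} | OUT={a, b, c, e}
  B1: | IN={a, b, c, e} | OUT={a, b, c, e}
  B2: | IN={a, b, c, e} | OUT={a, b, e}
  B3: | IN={a, b, e} | OUT={a, b, c, d, e}
  B4: | IN={a, b, c, e} | OUT={a, b, c, d, e}
  B5: | IN={a, b, c, e} | OUT={a, b, c, d, e}
  B6: | IN={a, d} | OUT={}

Merge at B4: OUT[B4] = IN[B5] ⊔ IN[B6] = {a, b, c, d, e}
Applying B4's transfer function to that OUT value gives IN[B4] (row B4 above).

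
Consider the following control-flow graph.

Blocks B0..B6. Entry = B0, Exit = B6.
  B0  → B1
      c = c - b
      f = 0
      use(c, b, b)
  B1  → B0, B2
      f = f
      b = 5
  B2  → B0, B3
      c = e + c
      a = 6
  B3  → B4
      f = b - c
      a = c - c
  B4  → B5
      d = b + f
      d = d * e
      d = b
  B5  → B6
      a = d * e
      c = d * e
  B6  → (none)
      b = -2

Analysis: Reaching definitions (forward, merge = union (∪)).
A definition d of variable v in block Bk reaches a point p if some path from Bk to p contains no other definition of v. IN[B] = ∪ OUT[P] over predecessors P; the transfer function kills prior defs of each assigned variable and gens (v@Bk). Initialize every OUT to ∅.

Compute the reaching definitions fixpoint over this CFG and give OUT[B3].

Per-block solution:
  B0:   IN={a@B2, b@B1, c@B0, c@B2, f@B1}   OUT={a@B2, b@B1, c@B0, f@B0}
  B1:   IN={a@B2, b@B1, c@B0, f@B0}   OUT={a@B2, b@B1, c@B0, f@B1}
  B2:   IN={a@B2, b@B1, c@B0, f@B1}   OUT={a@B2, b@B1, c@B2, f@B1}
  B3:   IN={a@B2, b@B1, c@B2, f@B1}   OUT={a@B3, b@B1, c@B2, f@B3}
  B4:   IN={a@B3, b@B1, c@B2, f@B3}   OUT={a@B3, b@B1, c@B2, d@B4, f@B3}
  B5:   IN={a@B3, b@B1, c@B2, d@B4, f@B3}   OUT={a@B5, b@B1, c@B5, d@B4, f@B3}
  B6:   IN={a@B5, b@B1, c@B5, d@B4, f@B3}   OUT={a@B5, b@B6, c@B5, d@B4, f@B3}

Merge at B3: IN[B3] = OUT[B2] = {a@B2, b@B1, c@B2, f@B1}
Applying B3's transfer function to that IN value gives OUT[B3] (row B3 above).

Answer: {a@B3, b@B1, c@B2, f@B3}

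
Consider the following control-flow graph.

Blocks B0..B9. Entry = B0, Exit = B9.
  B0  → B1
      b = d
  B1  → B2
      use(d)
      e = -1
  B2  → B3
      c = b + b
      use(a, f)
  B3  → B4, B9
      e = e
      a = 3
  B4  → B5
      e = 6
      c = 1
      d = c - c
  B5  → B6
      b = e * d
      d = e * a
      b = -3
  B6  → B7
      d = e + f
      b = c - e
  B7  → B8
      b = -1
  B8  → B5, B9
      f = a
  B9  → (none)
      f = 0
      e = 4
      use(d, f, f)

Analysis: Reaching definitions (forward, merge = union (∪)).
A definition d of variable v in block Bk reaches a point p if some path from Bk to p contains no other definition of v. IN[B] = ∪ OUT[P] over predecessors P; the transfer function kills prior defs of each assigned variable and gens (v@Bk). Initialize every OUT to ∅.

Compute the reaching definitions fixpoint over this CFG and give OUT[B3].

Answer: {a@B3, b@B0, c@B2, e@B3}

Derivation:
Per-block solution:
  B0:   IN={}   OUT={b@B0}
  B1:   IN={b@B0}   OUT={b@B0, e@B1}
  B2:   IN={b@B0, e@B1}   OUT={b@B0, c@B2, e@B1}
  B3:   IN={b@B0, c@B2, e@B1}   OUT={a@B3, b@B0, c@B2, e@B3}
  B4:   IN={a@B3, b@B0, c@B2, e@B3}   OUT={a@B3, b@B0, c@B4, d@B4, e@B4}
  B5:   IN={a@B3, b@B0, b@B7, c@B4, d@B4, d@B6, e@B4, f@B8}   OUT={a@B3, b@B5, c@B4, d@B5, e@B4, f@B8}
  B6:   IN={a@B3, b@B5, c@B4, d@B5, e@B4, f@B8}   OUT={a@B3, b@B6, c@B4, d@B6, e@B4, f@B8}
  B7:   IN={a@B3, b@B6, c@B4, d@B6, e@B4, f@B8}   OUT={a@B3, b@B7, c@B4, d@B6, e@B4, f@B8}
  B8:   IN={a@B3, b@B7, c@B4, d@B6, e@B4, f@B8}   OUT={a@B3, b@B7, c@B4, d@B6, e@B4, f@B8}
  B9:   IN={a@B3, b@B0, b@B7, c@B2, c@B4, d@B6, e@B3, e@B4, f@B8}   OUT={a@B3, b@B0, b@B7, c@B2, c@B4, d@B6, e@B9, f@B9}

Merge at B3: IN[B3] = OUT[B2] = {b@B0, c@B2, e@B1}
Applying B3's transfer function to that IN value gives OUT[B3] (row B3 above).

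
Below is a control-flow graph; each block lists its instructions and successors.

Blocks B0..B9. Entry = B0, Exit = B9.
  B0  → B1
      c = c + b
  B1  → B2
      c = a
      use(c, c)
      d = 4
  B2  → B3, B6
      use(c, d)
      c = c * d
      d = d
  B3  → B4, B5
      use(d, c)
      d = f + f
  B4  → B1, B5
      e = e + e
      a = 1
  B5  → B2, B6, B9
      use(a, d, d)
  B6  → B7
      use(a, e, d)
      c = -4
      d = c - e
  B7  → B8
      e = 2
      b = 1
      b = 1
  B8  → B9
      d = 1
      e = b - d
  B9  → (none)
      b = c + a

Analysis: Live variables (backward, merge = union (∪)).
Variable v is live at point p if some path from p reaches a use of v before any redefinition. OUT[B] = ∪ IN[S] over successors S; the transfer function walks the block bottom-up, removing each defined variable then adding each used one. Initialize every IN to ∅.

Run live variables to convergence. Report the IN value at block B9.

Answer: {a, c}

Derivation:
Per-block solution:
  B0:   IN={a, b, c, e, f}   OUT={a, e, f}
  B1:   IN={a, e, f}   OUT={a, c, d, e, f}
  B2:   IN={a, c, d, e, f}   OUT={a, c, d, e, f}
  B3:   IN={a, c, d, e, f}   OUT={a, c, d, e, f}
  B4:   IN={c, d, e, f}   OUT={a, c, d, e, f}
  B5:   IN={a, c, d, e, f}   OUT={a, c, d, e, f}
  B6:   IN={a, d, e}   OUT={a, c}
  B7:   IN={a, c}   OUT={a, b, c}
  B8:   IN={a, b, c}   OUT={a, c}
  B9:   IN={a, c}   OUT={}

B9 is the boundary node: OUT[B9] = {}
Applying B9's transfer function to that OUT value gives IN[B9] (row B9 above).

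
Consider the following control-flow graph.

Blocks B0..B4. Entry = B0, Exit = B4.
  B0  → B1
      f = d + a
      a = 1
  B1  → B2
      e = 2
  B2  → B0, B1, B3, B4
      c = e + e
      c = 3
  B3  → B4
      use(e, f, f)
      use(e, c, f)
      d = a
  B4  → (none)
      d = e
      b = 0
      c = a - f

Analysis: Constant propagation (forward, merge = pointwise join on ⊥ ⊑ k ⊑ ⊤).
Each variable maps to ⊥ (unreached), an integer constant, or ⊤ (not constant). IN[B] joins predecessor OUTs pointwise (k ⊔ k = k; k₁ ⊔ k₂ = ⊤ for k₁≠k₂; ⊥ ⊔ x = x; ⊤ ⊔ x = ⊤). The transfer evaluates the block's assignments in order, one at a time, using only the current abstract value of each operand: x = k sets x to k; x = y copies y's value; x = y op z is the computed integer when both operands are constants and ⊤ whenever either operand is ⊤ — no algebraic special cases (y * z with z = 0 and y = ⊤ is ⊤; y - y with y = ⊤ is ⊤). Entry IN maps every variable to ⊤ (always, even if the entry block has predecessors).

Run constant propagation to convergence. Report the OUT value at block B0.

Per-block solution:
  B0:   IN=(all ⊤)   OUT={a:1; rest ⊤}
  B1:   IN={a:1; rest ⊤}   OUT={a:1, e:2; rest ⊤}
  B2:   IN={a:1, e:2; rest ⊤}   OUT={a:1, c:3, e:2; rest ⊤}
  B3:   IN={a:1, c:3, e:2; rest ⊤}   OUT={a:1, c:3, d:1, e:2; rest ⊤}
  B4:   IN={a:1, c:3, e:2; rest ⊤}   OUT={a:1, b:0, d:2, e:2; rest ⊤}

Merge at B0 (entry node, so the boundary value (all ⊤) is joined with the incoming edge(s)): IN[B0] = (all ⊤) ⊔ OUT[B2] = {a: ⊤, b: ⊤, c: ⊤, d: ⊤, e: ⊤, f: ⊤}
Applying B0's transfer function to that IN value gives OUT[B0] (row B0 above).

Answer: {a: 1, b: ⊤, c: ⊤, d: ⊤, e: ⊤, f: ⊤}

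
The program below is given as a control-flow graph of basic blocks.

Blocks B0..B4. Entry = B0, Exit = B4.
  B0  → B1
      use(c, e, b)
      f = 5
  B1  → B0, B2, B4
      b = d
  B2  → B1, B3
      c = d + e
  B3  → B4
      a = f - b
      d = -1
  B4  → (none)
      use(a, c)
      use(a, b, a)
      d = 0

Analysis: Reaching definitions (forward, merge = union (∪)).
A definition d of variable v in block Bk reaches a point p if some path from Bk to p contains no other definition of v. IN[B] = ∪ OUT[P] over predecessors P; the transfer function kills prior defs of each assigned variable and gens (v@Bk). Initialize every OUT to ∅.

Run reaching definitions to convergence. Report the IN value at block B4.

Converged values:
  B0:  IN={b@B1, c@B2, f@B0}  OUT={b@B1, c@B2, f@B0}
  B1:  IN={b@B1, c@B2, f@B0}  OUT={b@B1, c@B2, f@B0}
  B2:  IN={b@B1, c@B2, f@B0}  OUT={b@B1, c@B2, f@B0}
  B3:  IN={b@B1, c@B2, f@B0}  OUT={a@B3, b@B1, c@B2, d@B3, f@B0}
  B4:  IN={a@B3, b@B1, c@B2, d@B3, f@B0}  OUT={a@B3, b@B1, c@B2, d@B4, f@B0}

Merge at B4: IN[B4] = OUT[B1] ⊔ OUT[B3] = {a@B3, b@B1, c@B2, d@B3, f@B0}

Answer: {a@B3, b@B1, c@B2, d@B3, f@B0}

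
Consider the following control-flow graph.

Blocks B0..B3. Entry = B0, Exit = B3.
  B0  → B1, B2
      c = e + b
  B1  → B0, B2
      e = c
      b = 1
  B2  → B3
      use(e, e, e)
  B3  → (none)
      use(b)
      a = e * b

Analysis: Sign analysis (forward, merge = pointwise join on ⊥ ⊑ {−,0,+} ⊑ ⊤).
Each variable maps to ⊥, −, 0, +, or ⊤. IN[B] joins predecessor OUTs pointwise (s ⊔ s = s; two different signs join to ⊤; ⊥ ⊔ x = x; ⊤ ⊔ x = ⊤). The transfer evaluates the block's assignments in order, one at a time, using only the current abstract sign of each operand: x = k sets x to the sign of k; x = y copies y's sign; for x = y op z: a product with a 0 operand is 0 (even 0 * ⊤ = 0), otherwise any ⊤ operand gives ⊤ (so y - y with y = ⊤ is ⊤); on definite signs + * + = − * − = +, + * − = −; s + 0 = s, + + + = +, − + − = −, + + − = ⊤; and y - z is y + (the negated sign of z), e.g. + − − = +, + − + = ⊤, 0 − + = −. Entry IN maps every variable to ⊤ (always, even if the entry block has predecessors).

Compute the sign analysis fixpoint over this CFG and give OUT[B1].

Fixpoint table:
  B0:   IN=(all ⊤)   OUT=(all ⊤)
  B1:   IN=(all ⊤)   OUT={b:+; rest ⊤}
  B2:   IN=(all ⊤)   OUT=(all ⊤)
  B3:   IN=(all ⊤)   OUT=(all ⊤)

Merge at B1: IN[B1] = OUT[B0] = {a: ⊤, b: ⊤, c: ⊤, d: ⊤, e: ⊤, f: ⊤}
Applying B1's transfer function to that IN value gives OUT[B1] (row B1 above).

Answer: {a: ⊤, b: +, c: ⊤, d: ⊤, e: ⊤, f: ⊤}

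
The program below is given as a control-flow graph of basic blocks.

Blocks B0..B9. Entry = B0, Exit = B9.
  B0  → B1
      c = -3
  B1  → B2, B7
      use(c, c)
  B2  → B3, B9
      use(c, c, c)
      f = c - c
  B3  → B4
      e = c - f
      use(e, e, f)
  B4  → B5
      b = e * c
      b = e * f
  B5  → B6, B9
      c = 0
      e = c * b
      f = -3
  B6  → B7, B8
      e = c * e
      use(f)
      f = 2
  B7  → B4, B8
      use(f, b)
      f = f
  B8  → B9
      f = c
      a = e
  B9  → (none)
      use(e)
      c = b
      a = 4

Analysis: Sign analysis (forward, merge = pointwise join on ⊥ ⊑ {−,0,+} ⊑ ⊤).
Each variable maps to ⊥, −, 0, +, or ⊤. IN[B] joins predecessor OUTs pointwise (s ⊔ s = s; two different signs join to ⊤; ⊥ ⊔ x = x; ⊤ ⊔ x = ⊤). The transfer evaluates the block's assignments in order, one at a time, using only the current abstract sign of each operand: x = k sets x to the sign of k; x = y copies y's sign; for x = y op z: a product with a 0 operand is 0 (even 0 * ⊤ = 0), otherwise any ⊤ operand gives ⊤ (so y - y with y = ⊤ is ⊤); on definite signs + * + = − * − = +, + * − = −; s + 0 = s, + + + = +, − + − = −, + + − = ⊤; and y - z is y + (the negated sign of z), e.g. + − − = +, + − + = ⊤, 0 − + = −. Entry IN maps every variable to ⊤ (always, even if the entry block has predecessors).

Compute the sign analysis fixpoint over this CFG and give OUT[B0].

Answer: {a: ⊤, b: ⊤, c: -, d: ⊤, e: ⊤, f: ⊤}

Working:
Converged values:
  B0:  IN=(all ⊤)  OUT={c:-; rest ⊤}
  B1:  IN={c:-; rest ⊤}  OUT={c:-; rest ⊤}
  B2:  IN={c:-; rest ⊤}  OUT={c:-; rest ⊤}
  B3:  IN={c:-; rest ⊤}  OUT={c:-; rest ⊤}
  B4:  IN=(all ⊤)  OUT=(all ⊤)
  B5:  IN=(all ⊤)  OUT={c:0, e:0, f:-; rest ⊤}
  B6:  IN={c:0, e:0, f:-; rest ⊤}  OUT={c:0, e:0, f:+; rest ⊤}
  B7:  IN=(all ⊤)  OUT=(all ⊤)
  B8:  IN=(all ⊤)  OUT=(all ⊤)
  B9:  IN=(all ⊤)  OUT={a:+; rest ⊤}

B0 is the boundary node: IN[B0] = {a: ⊤, b: ⊤, c: ⊤, d: ⊤, e: ⊤, f: ⊤}
Applying B0's transfer function to that IN value gives OUT[B0] (row B0 above).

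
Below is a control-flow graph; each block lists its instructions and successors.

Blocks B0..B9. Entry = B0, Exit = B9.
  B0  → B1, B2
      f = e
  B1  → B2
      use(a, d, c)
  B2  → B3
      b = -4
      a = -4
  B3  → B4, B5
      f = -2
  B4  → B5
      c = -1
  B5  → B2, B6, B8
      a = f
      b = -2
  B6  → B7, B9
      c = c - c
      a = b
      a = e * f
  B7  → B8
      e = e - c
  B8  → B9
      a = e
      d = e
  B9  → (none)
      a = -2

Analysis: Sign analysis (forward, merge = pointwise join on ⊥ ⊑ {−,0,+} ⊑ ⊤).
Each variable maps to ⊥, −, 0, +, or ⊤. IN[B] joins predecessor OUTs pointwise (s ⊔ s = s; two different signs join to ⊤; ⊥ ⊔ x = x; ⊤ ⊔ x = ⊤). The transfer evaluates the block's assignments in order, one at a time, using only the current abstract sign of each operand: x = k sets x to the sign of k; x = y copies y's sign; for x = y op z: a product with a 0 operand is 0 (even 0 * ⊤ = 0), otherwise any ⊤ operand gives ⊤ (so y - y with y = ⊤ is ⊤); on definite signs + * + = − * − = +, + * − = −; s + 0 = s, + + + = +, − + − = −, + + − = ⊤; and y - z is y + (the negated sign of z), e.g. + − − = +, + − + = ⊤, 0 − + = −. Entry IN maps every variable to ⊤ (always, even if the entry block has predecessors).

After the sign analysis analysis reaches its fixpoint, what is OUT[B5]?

Answer: {a: -, b: -, c: ⊤, d: ⊤, e: ⊤, f: -}

Derivation:
Per-block solution:
  B0:   IN=(all ⊤)   OUT=(all ⊤)
  B1:   IN=(all ⊤)   OUT=(all ⊤)
  B2:   IN=(all ⊤)   OUT={a:-, b:-; rest ⊤}
  B3:   IN={a:-, b:-; rest ⊤}   OUT={a:-, b:-, f:-; rest ⊤}
  B4:   IN={a:-, b:-, f:-; rest ⊤}   OUT={a:-, b:-, c:-, f:-; rest ⊤}
  B5:   IN={a:-, b:-, f:-; rest ⊤}   OUT={a:-, b:-, f:-; rest ⊤}
  B6:   IN={a:-, b:-, f:-; rest ⊤}   OUT={b:-, f:-; rest ⊤}
  B7:   IN={b:-, f:-; rest ⊤}   OUT={b:-, f:-; rest ⊤}
  B8:   IN={b:-, f:-; rest ⊤}   OUT={b:-, f:-; rest ⊤}
  B9:   IN={b:-, f:-; rest ⊤}   OUT={a:-, b:-, f:-; rest ⊤}

Merge at B5: IN[B5] = OUT[B3] ⊔ OUT[B4] = {a: -, b: -, c: ⊤, d: ⊤, e: ⊤, f: -}
Applying B5's transfer function to that IN value gives OUT[B5] (row B5 above).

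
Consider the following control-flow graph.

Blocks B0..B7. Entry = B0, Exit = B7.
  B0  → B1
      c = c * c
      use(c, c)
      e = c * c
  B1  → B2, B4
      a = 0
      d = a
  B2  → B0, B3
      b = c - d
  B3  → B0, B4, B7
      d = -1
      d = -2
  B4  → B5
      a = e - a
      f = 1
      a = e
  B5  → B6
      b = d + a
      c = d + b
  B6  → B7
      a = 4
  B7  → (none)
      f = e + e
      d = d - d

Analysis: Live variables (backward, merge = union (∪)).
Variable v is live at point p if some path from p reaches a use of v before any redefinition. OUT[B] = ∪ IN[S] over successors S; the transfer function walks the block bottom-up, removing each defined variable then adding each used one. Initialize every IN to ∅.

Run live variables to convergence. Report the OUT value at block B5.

Answer: {d, e}

Derivation:
Fixpoint table:
  B0:   IN={c}   OUT={c, e}
  B1:   IN={c, e}   OUT={a, c, d, e}
  B2:   IN={a, c, d, e}   OUT={a, c, e}
  B3:   IN={a, c, e}   OUT={a, c, d, e}
  B4:   IN={a, d, e}   OUT={a, d, e}
  B5:   IN={a, d, e}   OUT={d, e}
  B6:   IN={d, e}   OUT={d, e}
  B7:   IN={d, e}   OUT={}

Merge at B5: OUT[B5] = IN[B6] = {d, e}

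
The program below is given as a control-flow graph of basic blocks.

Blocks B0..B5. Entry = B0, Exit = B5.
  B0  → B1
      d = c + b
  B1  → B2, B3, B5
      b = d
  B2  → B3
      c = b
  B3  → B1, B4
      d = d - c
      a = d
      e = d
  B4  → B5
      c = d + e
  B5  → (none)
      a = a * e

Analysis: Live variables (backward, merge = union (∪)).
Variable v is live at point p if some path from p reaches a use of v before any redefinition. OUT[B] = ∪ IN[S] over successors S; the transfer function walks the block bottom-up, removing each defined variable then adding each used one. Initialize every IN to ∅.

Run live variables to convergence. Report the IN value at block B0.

Answer: {a, b, c, e}

Derivation:
Converged values:
  B0:  IN={a, b, c, e}  OUT={a, c, d, e}
  B1:  IN={a, c, d, e}  OUT={a, b, c, d, e}
  B2:  IN={b, d}  OUT={c, d}
  B3:  IN={c, d}  OUT={a, c, d, e}
  B4:  IN={a, d, e}  OUT={a, e}
  B5:  IN={a, e}  OUT={}

Merge at B0: OUT[B0] = IN[B1] = {a, c, d, e}
Applying B0's transfer function to that OUT value gives IN[B0] (row B0 above).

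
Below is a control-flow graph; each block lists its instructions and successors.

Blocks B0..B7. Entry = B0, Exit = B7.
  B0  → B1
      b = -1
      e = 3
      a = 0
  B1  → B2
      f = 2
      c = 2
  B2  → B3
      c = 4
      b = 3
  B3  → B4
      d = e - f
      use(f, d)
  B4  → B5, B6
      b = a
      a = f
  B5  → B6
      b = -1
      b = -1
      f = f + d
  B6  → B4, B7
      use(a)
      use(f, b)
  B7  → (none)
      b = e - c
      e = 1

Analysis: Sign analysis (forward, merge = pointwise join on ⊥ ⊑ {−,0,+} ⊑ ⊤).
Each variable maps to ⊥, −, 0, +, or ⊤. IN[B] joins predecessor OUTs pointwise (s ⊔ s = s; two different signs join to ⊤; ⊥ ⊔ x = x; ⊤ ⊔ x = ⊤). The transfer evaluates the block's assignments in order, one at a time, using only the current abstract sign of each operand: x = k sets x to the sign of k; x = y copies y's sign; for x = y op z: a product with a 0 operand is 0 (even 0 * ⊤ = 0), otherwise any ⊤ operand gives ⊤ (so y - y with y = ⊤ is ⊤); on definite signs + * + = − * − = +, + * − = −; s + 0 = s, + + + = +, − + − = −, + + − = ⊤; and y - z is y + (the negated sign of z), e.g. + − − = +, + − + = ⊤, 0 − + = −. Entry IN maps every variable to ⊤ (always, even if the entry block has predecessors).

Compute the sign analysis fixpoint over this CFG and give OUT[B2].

Per-block solution:
  B0:  IN=(all ⊤)  OUT={a:0, b:-, e:+; rest ⊤}
  B1:  IN={a:0, b:-, e:+; rest ⊤}  OUT={a:0, b:-, c:+, e:+, f:+; rest ⊤}
  B2:  IN={a:0, b:-, c:+, e:+, f:+; rest ⊤}  OUT={a:0, b:+, c:+, e:+, f:+; rest ⊤}
  B3:  IN={a:0, b:+, c:+, e:+, f:+; rest ⊤}  OUT={a:0, b:+, c:+, e:+, f:+; rest ⊤}
  B4:  IN={c:+, e:+; rest ⊤}  OUT={c:+, e:+; rest ⊤}
  B5:  IN={c:+, e:+; rest ⊤}  OUT={b:-, c:+, e:+; rest ⊤}
  B6:  IN={c:+, e:+; rest ⊤}  OUT={c:+, e:+; rest ⊤}
  B7:  IN={c:+, e:+; rest ⊤}  OUT={c:+, e:+; rest ⊤}

Merge at B2: IN[B2] = OUT[B1] = {a: 0, b: -, c: +, d: ⊤, e: +, f: +}
Applying B2's transfer function to that IN value gives OUT[B2] (row B2 above).

Answer: {a: 0, b: +, c: +, d: ⊤, e: +, f: +}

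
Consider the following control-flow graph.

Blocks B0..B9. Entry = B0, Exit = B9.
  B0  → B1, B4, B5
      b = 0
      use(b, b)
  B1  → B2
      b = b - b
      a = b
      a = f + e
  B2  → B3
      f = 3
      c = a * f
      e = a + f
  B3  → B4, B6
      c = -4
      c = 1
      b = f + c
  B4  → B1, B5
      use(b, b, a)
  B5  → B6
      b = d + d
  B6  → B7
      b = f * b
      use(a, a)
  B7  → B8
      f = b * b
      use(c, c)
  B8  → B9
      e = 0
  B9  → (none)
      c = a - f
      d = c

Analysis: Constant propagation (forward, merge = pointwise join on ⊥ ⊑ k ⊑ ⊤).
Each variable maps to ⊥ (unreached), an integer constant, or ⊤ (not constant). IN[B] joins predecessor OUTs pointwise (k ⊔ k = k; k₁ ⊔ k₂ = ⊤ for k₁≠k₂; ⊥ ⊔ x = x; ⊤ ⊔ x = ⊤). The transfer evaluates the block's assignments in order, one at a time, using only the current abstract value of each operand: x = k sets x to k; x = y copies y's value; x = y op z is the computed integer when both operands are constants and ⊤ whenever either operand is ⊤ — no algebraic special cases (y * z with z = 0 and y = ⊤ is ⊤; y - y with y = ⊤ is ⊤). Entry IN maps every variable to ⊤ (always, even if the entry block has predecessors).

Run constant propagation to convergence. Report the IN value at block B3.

Fixpoint table:
  B0: | IN=(all ⊤) | OUT={b:0; rest ⊤}
  B1: | IN=(all ⊤) | OUT=(all ⊤)
  B2: | IN=(all ⊤) | OUT={f:3; rest ⊤}
  B3: | IN={f:3; rest ⊤} | OUT={b:4, c:1, f:3; rest ⊤}
  B4: | IN=(all ⊤) | OUT=(all ⊤)
  B5: | IN=(all ⊤) | OUT=(all ⊤)
  B6: | IN=(all ⊤) | OUT=(all ⊤)
  B7: | IN=(all ⊤) | OUT=(all ⊤)
  B8: | IN=(all ⊤) | OUT={e:0; rest ⊤}
  B9: | IN={e:0; rest ⊤} | OUT={e:0; rest ⊤}

Merge at B3: IN[B3] = OUT[B2] = {a: ⊤, b: ⊤, c: ⊤, d: ⊤, e: ⊤, f: 3}

Answer: {a: ⊤, b: ⊤, c: ⊤, d: ⊤, e: ⊤, f: 3}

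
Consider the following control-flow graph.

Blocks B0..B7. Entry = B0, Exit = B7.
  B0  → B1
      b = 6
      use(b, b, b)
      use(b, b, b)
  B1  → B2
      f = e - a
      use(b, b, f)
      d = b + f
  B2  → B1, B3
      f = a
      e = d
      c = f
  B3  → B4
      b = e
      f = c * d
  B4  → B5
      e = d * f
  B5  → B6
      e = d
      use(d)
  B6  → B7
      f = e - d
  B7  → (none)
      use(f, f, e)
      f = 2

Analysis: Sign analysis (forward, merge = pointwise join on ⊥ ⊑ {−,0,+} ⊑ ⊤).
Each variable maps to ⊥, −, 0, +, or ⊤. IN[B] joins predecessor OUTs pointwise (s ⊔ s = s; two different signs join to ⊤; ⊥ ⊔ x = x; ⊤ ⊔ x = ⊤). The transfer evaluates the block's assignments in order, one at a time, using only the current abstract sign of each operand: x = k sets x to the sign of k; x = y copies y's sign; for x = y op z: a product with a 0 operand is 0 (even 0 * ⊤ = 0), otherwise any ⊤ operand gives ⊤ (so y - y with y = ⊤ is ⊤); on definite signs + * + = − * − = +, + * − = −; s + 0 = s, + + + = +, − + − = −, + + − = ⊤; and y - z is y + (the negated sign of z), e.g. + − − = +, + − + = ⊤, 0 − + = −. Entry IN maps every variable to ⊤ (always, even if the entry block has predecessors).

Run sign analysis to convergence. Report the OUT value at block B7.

Answer: {a: ⊤, b: ⊤, c: ⊤, d: ⊤, e: ⊤, f: +}

Working:
Converged values:
  B0: | IN=(all ⊤) | OUT={b:+; rest ⊤}
  B1: | IN={b:+; rest ⊤} | OUT={b:+; rest ⊤}
  B2: | IN={b:+; rest ⊤} | OUT={b:+; rest ⊤}
  B3: | IN={b:+; rest ⊤} | OUT=(all ⊤)
  B4: | IN=(all ⊤) | OUT=(all ⊤)
  B5: | IN=(all ⊤) | OUT=(all ⊤)
  B6: | IN=(all ⊤) | OUT=(all ⊤)
  B7: | IN=(all ⊤) | OUT={f:+; rest ⊤}

Merge at B7: IN[B7] = OUT[B6] = {a: ⊤, b: ⊤, c: ⊤, d: ⊤, e: ⊤, f: ⊤}
Applying B7's transfer function to that IN value gives OUT[B7] (row B7 above).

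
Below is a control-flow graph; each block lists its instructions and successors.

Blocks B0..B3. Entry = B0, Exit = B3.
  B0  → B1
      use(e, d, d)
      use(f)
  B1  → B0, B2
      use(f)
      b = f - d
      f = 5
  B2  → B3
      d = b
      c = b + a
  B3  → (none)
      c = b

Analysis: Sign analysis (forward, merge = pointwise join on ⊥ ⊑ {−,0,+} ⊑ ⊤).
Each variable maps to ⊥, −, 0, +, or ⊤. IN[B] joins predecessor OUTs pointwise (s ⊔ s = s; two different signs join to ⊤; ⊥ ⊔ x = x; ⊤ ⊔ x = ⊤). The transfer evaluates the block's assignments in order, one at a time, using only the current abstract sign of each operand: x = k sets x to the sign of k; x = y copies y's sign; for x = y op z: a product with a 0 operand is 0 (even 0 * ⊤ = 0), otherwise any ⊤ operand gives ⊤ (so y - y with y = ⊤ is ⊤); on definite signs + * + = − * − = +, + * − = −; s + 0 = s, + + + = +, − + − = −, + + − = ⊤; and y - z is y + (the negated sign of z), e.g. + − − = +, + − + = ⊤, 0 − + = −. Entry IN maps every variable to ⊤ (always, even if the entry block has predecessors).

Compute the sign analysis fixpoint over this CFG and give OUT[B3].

Answer: {a: ⊤, b: ⊤, c: ⊤, d: ⊤, e: ⊤, f: +}

Working:
Fixpoint table:
  B0: | IN=(all ⊤) | OUT=(all ⊤)
  B1: | IN=(all ⊤) | OUT={f:+; rest ⊤}
  B2: | IN={f:+; rest ⊤} | OUT={f:+; rest ⊤}
  B3: | IN={f:+; rest ⊤} | OUT={f:+; rest ⊤}

Merge at B3: IN[B3] = OUT[B2] = {a: ⊤, b: ⊤, c: ⊤, d: ⊤, e: ⊤, f: +}
Applying B3's transfer function to that IN value gives OUT[B3] (row B3 above).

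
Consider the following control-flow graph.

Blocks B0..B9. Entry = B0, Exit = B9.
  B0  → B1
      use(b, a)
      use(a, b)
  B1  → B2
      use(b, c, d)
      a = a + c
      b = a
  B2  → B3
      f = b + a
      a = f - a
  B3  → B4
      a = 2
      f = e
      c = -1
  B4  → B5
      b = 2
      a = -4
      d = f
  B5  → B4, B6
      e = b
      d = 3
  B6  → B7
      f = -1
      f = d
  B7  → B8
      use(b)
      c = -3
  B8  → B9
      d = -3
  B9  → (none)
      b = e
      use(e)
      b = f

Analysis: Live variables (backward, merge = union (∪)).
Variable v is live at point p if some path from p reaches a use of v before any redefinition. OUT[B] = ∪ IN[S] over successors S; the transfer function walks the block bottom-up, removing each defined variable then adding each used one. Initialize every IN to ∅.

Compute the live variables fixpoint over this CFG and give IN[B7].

Answer: {b, e, f}

Derivation:
Converged values:
  B0:  IN={a, b, c, d, e}  OUT={a, b, c, d, e}
  B1:  IN={a, b, c, d, e}  OUT={a, b, e}
  B2:  IN={a, b, e}  OUT={e}
  B3:  IN={e}  OUT={f}
  B4:  IN={f}  OUT={b, f}
  B5:  IN={b, f}  OUT={b, d, e, f}
  B6:  IN={b, d, e}  OUT={b, e, f}
  B7:  IN={b, e, f}  OUT={e, f}
  B8:  IN={e, f}  OUT={e, f}
  B9:  IN={e, f}  OUT={}

Merge at B7: OUT[B7] = IN[B8] = {e, f}
Applying B7's transfer function to that OUT value gives IN[B7] (row B7 above).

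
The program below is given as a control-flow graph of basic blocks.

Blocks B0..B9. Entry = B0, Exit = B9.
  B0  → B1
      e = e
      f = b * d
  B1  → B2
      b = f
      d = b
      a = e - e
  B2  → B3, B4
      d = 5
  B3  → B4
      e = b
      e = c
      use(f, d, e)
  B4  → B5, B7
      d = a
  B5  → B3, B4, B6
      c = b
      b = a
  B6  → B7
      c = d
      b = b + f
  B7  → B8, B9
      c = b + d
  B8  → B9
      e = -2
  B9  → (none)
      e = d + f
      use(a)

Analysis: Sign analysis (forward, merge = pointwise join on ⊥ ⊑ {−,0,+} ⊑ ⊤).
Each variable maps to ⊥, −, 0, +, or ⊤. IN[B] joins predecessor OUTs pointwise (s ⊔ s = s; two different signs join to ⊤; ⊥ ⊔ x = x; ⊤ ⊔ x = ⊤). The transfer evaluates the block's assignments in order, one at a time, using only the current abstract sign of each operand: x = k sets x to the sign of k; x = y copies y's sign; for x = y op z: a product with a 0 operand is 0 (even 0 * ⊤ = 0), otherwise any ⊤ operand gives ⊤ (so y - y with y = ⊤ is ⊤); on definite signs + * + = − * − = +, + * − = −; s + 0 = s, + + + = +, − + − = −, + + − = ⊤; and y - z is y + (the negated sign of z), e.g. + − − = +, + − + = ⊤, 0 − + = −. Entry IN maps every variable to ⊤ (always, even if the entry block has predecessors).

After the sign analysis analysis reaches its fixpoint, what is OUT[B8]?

Per-block solution:
  B0: | IN=(all ⊤) | OUT=(all ⊤)
  B1: | IN=(all ⊤) | OUT=(all ⊤)
  B2: | IN=(all ⊤) | OUT={d:+; rest ⊤}
  B3: | IN=(all ⊤) | OUT=(all ⊤)
  B4: | IN=(all ⊤) | OUT=(all ⊤)
  B5: | IN=(all ⊤) | OUT=(all ⊤)
  B6: | IN=(all ⊤) | OUT=(all ⊤)
  B7: | IN=(all ⊤) | OUT=(all ⊤)
  B8: | IN=(all ⊤) | OUT={e:-; rest ⊤}
  B9: | IN=(all ⊤) | OUT=(all ⊤)

Merge at B8: IN[B8] = OUT[B7] = {a: ⊤, b: ⊤, c: ⊤, d: ⊤, e: ⊤, f: ⊤}
Applying B8's transfer function to that IN value gives OUT[B8] (row B8 above).

Answer: {a: ⊤, b: ⊤, c: ⊤, d: ⊤, e: -, f: ⊤}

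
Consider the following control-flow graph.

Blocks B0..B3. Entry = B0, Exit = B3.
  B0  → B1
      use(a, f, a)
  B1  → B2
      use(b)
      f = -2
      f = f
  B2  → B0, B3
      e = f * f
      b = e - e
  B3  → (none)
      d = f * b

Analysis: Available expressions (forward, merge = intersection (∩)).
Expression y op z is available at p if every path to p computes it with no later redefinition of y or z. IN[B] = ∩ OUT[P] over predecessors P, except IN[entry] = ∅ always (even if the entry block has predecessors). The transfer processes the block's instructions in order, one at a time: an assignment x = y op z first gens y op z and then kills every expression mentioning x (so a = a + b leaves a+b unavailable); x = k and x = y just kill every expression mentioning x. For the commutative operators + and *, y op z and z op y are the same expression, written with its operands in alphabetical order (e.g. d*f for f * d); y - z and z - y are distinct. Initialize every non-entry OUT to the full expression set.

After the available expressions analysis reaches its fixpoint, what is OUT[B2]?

Answer: {e-e, f*f}

Working:
Per-block solution:
  B0:  IN={}  OUT={}
  B1:  IN={}  OUT={}
  B2:  IN={}  OUT={e-e, f*f}
  B3:  IN={e-e, f*f}  OUT={b*f, e-e, f*f}

Merge at B2: IN[B2] = OUT[B1] = {}
Applying B2's transfer function to that IN value gives OUT[B2] (row B2 above).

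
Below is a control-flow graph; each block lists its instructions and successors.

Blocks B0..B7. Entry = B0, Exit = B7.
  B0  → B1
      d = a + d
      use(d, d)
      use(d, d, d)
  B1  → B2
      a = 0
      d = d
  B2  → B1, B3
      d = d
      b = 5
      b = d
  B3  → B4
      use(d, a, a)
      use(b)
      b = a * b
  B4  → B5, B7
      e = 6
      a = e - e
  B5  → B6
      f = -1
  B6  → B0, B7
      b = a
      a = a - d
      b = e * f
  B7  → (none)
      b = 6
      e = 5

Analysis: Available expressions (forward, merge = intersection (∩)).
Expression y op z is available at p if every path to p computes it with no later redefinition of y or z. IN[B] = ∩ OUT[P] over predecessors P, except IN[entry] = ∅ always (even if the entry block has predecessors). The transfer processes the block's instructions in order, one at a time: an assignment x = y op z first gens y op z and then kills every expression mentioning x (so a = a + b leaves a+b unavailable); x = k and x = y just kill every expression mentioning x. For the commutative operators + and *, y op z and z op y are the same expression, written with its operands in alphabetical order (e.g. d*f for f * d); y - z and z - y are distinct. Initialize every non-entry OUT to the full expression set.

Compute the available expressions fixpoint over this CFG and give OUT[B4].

Answer: {e-e}

Trace:
Fixpoint table:
  B0: | IN={} | OUT={}
  B1: | IN={} | OUT={}
  B2: | IN={} | OUT={}
  B3: | IN={} | OUT={}
  B4: | IN={} | OUT={e-e}
  B5: | IN={e-e} | OUT={e-e}
  B6: | IN={e-e} | OUT={e*f, e-e}
  B7: | IN={e-e} | OUT={}

Merge at B4: IN[B4] = OUT[B3] = {}
Applying B4's transfer function to that IN value gives OUT[B4] (row B4 above).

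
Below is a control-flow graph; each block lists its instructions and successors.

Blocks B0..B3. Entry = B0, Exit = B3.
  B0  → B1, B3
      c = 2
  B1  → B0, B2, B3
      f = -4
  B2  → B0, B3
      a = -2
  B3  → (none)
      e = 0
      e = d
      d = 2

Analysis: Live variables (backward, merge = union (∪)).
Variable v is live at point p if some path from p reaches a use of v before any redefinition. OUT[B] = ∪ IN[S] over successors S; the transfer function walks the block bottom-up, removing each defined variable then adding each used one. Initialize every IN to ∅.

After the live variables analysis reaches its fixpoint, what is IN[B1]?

Per-block solution:
  B0:  IN={d}  OUT={d}
  B1:  IN={d}  OUT={d}
  B2:  IN={d}  OUT={d}
  B3:  IN={d}  OUT={}

Merge at B1: OUT[B1] = IN[B0] ⊔ IN[B2] ⊔ IN[B3] = {d}
Applying B1's transfer function to that OUT value gives IN[B1] (row B1 above).

Answer: {d}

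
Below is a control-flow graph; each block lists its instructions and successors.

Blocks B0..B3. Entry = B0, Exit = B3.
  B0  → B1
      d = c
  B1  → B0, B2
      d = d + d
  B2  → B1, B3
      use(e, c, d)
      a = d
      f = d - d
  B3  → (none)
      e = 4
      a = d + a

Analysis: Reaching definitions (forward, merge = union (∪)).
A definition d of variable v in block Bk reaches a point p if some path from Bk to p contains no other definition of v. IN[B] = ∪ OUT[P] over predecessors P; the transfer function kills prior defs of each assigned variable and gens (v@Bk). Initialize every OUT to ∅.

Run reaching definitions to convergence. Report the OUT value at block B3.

Answer: {a@B3, d@B1, e@B3, f@B2}

Trace:
Fixpoint table:
  B0:  IN={a@B2, d@B1, f@B2}  OUT={a@B2, d@B0, f@B2}
  B1:  IN={a@B2, d@B0, d@B1, f@B2}  OUT={a@B2, d@B1, f@B2}
  B2:  IN={a@B2, d@B1, f@B2}  OUT={a@B2, d@B1, f@B2}
  B3:  IN={a@B2, d@B1, f@B2}  OUT={a@B3, d@B1, e@B3, f@B2}

Merge at B3: IN[B3] = OUT[B2] = {a@B2, d@B1, f@B2}
Applying B3's transfer function to that IN value gives OUT[B3] (row B3 above).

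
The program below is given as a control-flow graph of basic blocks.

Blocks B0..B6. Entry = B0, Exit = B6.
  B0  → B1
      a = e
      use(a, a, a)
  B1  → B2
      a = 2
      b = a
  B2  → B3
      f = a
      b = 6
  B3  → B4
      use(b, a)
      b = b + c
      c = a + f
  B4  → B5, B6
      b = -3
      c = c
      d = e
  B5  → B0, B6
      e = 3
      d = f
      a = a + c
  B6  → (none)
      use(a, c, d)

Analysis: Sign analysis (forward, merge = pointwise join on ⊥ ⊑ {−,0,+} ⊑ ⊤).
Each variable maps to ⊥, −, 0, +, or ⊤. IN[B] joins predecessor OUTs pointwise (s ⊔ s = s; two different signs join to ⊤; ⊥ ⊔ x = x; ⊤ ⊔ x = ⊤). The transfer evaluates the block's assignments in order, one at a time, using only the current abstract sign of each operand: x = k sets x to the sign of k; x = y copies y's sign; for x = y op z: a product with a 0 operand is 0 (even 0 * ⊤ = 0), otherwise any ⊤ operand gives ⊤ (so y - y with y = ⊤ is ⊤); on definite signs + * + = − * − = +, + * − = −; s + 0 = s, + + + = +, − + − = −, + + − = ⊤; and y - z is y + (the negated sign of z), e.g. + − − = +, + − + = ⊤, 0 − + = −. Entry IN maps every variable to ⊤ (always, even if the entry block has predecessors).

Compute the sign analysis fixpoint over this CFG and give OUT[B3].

Per-block solution:
  B0:   IN=(all ⊤)   OUT=(all ⊤)
  B1:   IN=(all ⊤)   OUT={a:+, b:+; rest ⊤}
  B2:   IN={a:+, b:+; rest ⊤}   OUT={a:+, b:+, f:+; rest ⊤}
  B3:   IN={a:+, b:+, f:+; rest ⊤}   OUT={a:+, c:+, f:+; rest ⊤}
  B4:   IN={a:+, c:+, f:+; rest ⊤}   OUT={a:+, b:-, c:+, f:+; rest ⊤}
  B5:   IN={a:+, b:-, c:+, f:+; rest ⊤}   OUT={a:+, b:-, c:+, d:+, e:+, f:+; rest ⊤}
  B6:   IN={a:+, b:-, c:+, f:+; rest ⊤}   OUT={a:+, b:-, c:+, f:+; rest ⊤}

Merge at B3: IN[B3] = OUT[B2] = {a: +, b: +, c: ⊤, d: ⊤, e: ⊤, f: +}
Applying B3's transfer function to that IN value gives OUT[B3] (row B3 above).

Answer: {a: +, b: ⊤, c: +, d: ⊤, e: ⊤, f: +}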